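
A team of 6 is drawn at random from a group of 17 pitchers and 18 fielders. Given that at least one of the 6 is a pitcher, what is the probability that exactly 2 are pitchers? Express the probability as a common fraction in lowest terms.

6120/23597

Work in counts. Selections with at least one pitcher: C(35,6) − C(18,6) = 1623160 − 18564 = 1604596.
Of those, selections where exactly 2 are pitchers: C(17,2)·C(18,4) = 136·3060 = 416160.
Conditional probability = 416160/1604596 = 6120/23597.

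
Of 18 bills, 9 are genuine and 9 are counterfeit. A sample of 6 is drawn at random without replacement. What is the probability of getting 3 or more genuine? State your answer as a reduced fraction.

305/442

There are C(18,6) = 18564 ways to choose the 6.
Count the complement (fewer than 3 genuine): C(9,0)·C(9,6) + C(9,1)·C(9,5) + C(9,2)·C(9,4) = 84 + 1134 + 4536 = 5754.
Probability = 1 − 5754/18564 = 12810/18564 = 305/442.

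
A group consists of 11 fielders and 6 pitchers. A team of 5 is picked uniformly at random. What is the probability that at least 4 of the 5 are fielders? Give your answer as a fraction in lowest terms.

1221/3094

There are C(17,5) = 6188 ways to choose the 5.
Favorable selections (at least 4 fielders): C(11,4)·C(6,1) + C(11,5)·C(6,0) = 1980 + 462 = 2442.
Probability = 2442/6188 = 1221/3094.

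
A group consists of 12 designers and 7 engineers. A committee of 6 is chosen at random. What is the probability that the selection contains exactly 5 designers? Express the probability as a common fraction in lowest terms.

Total number of selections: C(19,6) = 27132.
Selections with exactly 5 designers: choose 5 of the 12 designers and 1 of the 7 engineers, C(12,5)·C(7,1) = 792·7 = 5544.
Probability = 5544/27132 = 66/323.

66/323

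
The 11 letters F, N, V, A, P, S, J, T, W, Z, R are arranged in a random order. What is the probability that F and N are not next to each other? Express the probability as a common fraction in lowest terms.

There are 11! = 39916800 arrangements.
Arrangements with F and N adjacent: 2·10! = 7257600.
So not adjacent: 39916800 − 7257600 = 32659200, probability 32659200/39916800 = 9/11.

9/11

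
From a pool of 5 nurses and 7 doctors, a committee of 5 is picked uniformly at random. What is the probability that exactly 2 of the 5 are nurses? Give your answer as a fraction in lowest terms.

The sample space is all 5-subsets of the 12: C(12,5) = 792.
Selections with exactly 2 nurses: choose 2 of the 5 nurses and 3 of the 7 doctors, C(5,2)·C(7,3) = 10·35 = 350.
Probability = 350/792 = 175/396.

175/396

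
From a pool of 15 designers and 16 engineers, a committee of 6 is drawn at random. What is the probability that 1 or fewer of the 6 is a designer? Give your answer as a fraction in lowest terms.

There are C(31,6) = 736281 ways to choose the 6.
Favorable selections (1 or fewer designer): C(15,0)·C(16,6) + C(15,1)·C(16,5) = 8008 + 65520 = 73528.
Probability = 73528/736281 = 808/8091.

808/8091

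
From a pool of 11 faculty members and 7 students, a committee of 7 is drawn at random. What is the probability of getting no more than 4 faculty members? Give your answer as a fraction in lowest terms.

1031/1768

Total selections: C(18,7) = 31824.
Count the complement (more than 4 faculty members): C(11,5)·C(7,2) + C(11,6)·C(7,1) + C(11,7)·C(7,0) = 9702 + 3234 + 330 = 13266.
Probability = 1 − 13266/31824 = 18558/31824 = 1031/1768.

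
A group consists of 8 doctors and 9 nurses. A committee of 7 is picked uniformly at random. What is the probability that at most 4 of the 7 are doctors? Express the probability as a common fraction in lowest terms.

Total selections: C(17,7) = 19448.
Favorable selections (at most 4 doctors): C(8,0)·C(9,7) + C(8,1)·C(9,6) + C(8,2)·C(9,5) + C(8,3)·C(9,4) + C(8,4)·C(9,3) = 36 + 672 + 3528 + 7056 + 5880 = 17172.
Probability = 17172/19448 = 4293/4862.

4293/4862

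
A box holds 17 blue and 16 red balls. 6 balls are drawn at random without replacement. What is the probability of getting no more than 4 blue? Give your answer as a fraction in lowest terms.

17789/19778

Total selections: C(33,6) = 1107568.
Count the complement (more than 4 blue): C(17,5)·C(16,1) + C(17,6)·C(16,0) = 99008 + 12376 = 111384.
Probability = 1 − 111384/1107568 = 996184/1107568 = 17789/19778.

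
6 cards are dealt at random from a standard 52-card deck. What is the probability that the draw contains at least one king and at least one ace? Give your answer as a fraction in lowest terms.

718637/5089630

There are C(52,6) = 20358520 possible draws.
By inclusion-exclusion on the complements, draws missing all kings or all aces: C(48,6) + C(48,6) − C(44,6) = 12271512 + 12271512 − 7059052 = 17483972.
So draws with at least one of each: 20358520 − 17483972 = 2874548, probability 2874548/20358520 = 718637/5089630.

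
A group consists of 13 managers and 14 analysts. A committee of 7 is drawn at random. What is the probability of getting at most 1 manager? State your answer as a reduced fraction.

11/230

Total selections: C(27,7) = 888030.
Favorable selections (at most 1 manager): C(13,0)·C(14,7) + C(13,1)·C(14,6) = 3432 + 39039 = 42471.
Probability = 42471/888030 = 11/230.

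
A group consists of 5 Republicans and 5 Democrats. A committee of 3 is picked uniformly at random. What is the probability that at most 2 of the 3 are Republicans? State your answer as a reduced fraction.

11/12

Total selections: C(10,3) = 120.
The complement is exactly 3 Republicans: C(5,3)·C(5,0) = 10.
Probability = 1 − 10/120 = 110/120 = 11/12.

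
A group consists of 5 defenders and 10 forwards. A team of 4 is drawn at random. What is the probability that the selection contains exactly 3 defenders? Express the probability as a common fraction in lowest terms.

20/273

Total number of selections: C(15,4) = 1365.
Selections with exactly 3 defenders: choose 3 of the 5 defenders and 1 of the 10 forwards, C(5,3)·C(10,1) = 10·10 = 100.
Probability = 100/1365 = 20/273.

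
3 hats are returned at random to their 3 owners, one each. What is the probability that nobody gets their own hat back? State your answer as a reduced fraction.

1/3

There are 3! = 6 assignments.
By inclusion-exclusion, assignments with no fixed points: C(3,0)·3! − C(3,1)·2! + C(3,2)·1! − C(3,3)·0! = 2.
Probability = 2/6 = 1/3.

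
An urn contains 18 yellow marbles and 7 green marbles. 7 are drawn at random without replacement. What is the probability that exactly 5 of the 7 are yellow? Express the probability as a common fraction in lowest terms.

Total number of selections: C(25,7) = 480700.
Selections with exactly 5 yellow: choose 5 of the 18 yellow and 2 of the 7 green, C(18,5)·C(7,2) = 8568·21 = 179928.
Probability = 179928/480700 = 44982/120175.

44982/120175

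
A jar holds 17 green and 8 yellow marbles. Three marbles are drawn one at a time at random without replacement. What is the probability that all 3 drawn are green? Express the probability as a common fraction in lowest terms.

Multiply the conditional probabilities at each draw: 17/25 · 16/24 · 15/23 = 4080/13800 = 34/115.

34/115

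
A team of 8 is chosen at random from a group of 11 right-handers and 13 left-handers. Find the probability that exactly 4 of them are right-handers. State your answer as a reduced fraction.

There are C(24,8) = 735471 ways to choose 8 from 24.
Selections with exactly 4 right-handers: choose 4 of the 11 right-handers and 4 of the 13 left-handers, C(11,4)·C(13,4) = 330·715 = 235950.
Probability = 235950/735471 = 7150/22287.

7150/22287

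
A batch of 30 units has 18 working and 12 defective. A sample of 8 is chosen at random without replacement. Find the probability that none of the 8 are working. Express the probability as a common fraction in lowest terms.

There are C(30,8) = 5852925 possible selections.
Selections with no working (all defective): C(12,8) = 495.
Probability = 495/5852925 = 11/130065.

11/130065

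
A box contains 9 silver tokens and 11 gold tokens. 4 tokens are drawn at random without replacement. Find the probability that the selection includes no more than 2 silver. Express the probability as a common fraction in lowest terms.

There are C(20,4) = 4845 ways to choose the 4.
Count the complement (more than 2 silver): C(9,3)·C(11,1) + C(9,4)·C(11,0) = 924 + 126 = 1050.
Probability = 1 − 1050/4845 = 3795/4845 = 253/323.

253/323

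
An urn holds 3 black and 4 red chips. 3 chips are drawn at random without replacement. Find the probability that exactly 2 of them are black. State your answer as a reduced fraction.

There are C(7,3) = 35 ways to choose 3 from 7.
Selections with exactly 2 black: choose 2 of the 3 black and 1 of the 4 red, C(3,2)·C(4,1) = 3·4 = 12.
Probability = 12/35.

12/35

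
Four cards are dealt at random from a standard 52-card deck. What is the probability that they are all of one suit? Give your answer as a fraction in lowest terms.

There are C(52,4) = 270725 possible 4-card hands.
Hands of one suit: 4 suits × C(13,4) = 4·715 = 2860.
Probability = 2860/270725 = 44/4165.

44/4165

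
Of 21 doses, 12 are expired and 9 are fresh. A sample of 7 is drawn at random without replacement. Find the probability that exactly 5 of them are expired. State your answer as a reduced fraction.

The sample space is all 7-subsets of the 21: C(21,7) = 116280.
Selections with exactly 5 expired: choose 5 of the 12 expired and 2 of the 9 fresh, C(12,5)·C(9,2) = 792·36 = 28512.
Probability = 28512/116280 = 396/1615.

396/1615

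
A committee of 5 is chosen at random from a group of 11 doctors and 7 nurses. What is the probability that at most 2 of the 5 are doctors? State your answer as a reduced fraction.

37/136

There are C(18,5) = 8568 ways to choose the 5.
Favorable selections (at most 2 doctors): C(11,0)·C(7,5) + C(11,1)·C(7,4) + C(11,2)·C(7,3) = 21 + 385 + 1925 = 2331.
Probability = 2331/8568 = 37/136.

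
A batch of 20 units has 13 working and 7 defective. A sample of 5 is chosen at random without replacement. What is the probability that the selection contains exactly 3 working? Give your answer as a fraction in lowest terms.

Total number of selections: C(20,5) = 15504.
Selections with exactly 3 working: choose 3 of the 13 working and 2 of the 7 defective, C(13,3)·C(7,2) = 286·21 = 6006.
Probability = 6006/15504 = 1001/2584.

1001/2584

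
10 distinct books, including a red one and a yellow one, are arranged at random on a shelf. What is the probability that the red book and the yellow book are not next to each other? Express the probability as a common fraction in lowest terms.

There are 10! = 3628800 arrangements.
Arrangements with the red book and the yellow book adjacent: 2·9! = 725760.
So not adjacent: 3628800 − 725760 = 2903040, probability 2903040/3628800 = 4/5.

4/5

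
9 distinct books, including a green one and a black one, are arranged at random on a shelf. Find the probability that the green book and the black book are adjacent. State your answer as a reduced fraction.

There are 9! = 362880 arrangements.
Treat the green book and the black book as a block: 8! arrangements of the blocks × 2 orders within the block = 2·40320 = 80640.
Probability = 80640/362880 = 2/9.

2/9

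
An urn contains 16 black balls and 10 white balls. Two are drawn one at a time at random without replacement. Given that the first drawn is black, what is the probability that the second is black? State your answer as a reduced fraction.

After removing one black, 25 remain: 15 black and 10 white.
So the probability the next is black is 15/25 = 3/5.

3/5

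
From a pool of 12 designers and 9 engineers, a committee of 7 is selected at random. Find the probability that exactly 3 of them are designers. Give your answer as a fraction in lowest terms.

77/323

There are C(21,7) = 116280 ways to choose 7 from 21.
Selections with exactly 3 designers: choose 3 of the 12 designers and 4 of the 9 engineers, C(12,3)·C(9,4) = 220·126 = 27720.
Probability = 27720/116280 = 77/323.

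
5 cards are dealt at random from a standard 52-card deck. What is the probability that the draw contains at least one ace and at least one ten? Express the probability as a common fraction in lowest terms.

6509/64974

There are C(52,5) = 2598960 possible draws.
By inclusion-exclusion on the complements, draws missing all aces or all tens: C(48,5) + C(48,5) − C(44,5) = 1712304 + 1712304 − 1086008 = 2338600.
So draws with at least one of each: 2598960 − 2338600 = 260360, probability 260360/2598960 = 6509/64974.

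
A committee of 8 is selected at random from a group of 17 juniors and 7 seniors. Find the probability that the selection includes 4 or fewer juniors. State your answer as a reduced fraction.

527/3933

There are C(24,8) = 735471 ways to choose the 8.
Favorable selections (4 or fewer juniors): C(17,1)·C(7,7) + C(17,2)·C(7,6) + C(17,3)·C(7,5) + C(17,4)·C(7,4) = 17 + 952 + 14280 + 83300 = 98549.
Probability = 98549/735471 = 527/3933.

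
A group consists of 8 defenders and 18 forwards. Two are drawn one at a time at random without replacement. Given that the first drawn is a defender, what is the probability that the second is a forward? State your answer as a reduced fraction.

After removing one defender, 25 remain: 7 defenders and 18 forwards.
So the probability the next is a forward is 18/25.

18/25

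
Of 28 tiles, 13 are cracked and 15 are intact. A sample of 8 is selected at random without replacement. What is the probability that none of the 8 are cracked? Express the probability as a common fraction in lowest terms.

There are C(28,8) = 3108105 possible selections.
Selections with no cracked (all intact): C(15,8) = 6435.
Probability = 6435/3108105 = 1/483.

1/483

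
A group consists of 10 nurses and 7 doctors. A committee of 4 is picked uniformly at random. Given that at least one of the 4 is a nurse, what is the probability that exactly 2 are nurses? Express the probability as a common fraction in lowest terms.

Work in counts. Selections with at least one nurse: C(17,4) − C(7,4) = 2380 − 35 = 2345.
Of those, selections where exactly 2 are nurses: C(10,2)·C(7,2) = 45·21 = 945.
Conditional probability = 945/2345 = 27/67.

27/67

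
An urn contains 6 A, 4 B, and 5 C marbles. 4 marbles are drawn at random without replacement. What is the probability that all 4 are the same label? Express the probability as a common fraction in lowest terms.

There are C(15,4) = 1365 ways to draw 4 marbles.
All same label: C(6,4) + C(4,4) + C(5,4) = 15 + 1 + 5 = 21.
Probability = 21/1365 = 1/65.

1/65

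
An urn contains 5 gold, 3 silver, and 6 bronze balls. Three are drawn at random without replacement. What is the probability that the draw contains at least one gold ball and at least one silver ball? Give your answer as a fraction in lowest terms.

135/364

There are C(14,3) = 364 possible draws.
By inclusion-exclusion on the complements, draws missing all gold or all silver: C(9,3) + C(11,3) − C(6,3) = 84 + 165 − 20 = 229.
So draws with at least one of each: 364 − 229 = 135, probability 135/364.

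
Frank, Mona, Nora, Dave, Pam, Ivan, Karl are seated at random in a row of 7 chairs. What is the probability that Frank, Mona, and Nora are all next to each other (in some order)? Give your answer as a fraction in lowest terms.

There are 7! = 5040 arrangements.
Treat the three as one block: 5! placements × 3! orders within the block = 120·6 = 720.
Probability = 720/5040 = 1/7.

1/7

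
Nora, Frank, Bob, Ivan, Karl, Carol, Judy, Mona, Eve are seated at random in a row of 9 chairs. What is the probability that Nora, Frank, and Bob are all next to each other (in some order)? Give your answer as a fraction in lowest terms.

1/12

There are 9! = 362880 arrangements.
Treat the three as one block: 7! placements × 3! orders within the block = 5040·6 = 30240.
Probability = 30240/362880 = 1/12.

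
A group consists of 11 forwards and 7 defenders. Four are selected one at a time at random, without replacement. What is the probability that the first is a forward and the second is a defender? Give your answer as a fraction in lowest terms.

Multiply the conditional probabilities at each draw: 11/18 · 7/17 = 77/306.

77/306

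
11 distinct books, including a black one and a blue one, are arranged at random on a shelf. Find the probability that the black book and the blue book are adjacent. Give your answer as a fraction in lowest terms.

There are 11! = 39916800 arrangements.
Treat the black book and the blue book as a block: 10! arrangements of the blocks × 2 orders within the block = 2·3628800 = 7257600.
Probability = 7257600/39916800 = 2/11.

2/11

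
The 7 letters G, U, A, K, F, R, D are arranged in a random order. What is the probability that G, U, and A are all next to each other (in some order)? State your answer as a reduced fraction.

There are 7! = 5040 arrangements.
Treat the three as one block: 5! placements × 3! orders within the block = 120·6 = 720.
Probability = 720/5040 = 1/7.

1/7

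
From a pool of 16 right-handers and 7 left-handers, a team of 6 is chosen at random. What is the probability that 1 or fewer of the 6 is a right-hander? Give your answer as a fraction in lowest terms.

Total selections: C(23,6) = 100947.
Favorable selections (1 or fewer right-hander): C(16,0)·C(7,6) + C(16,1)·C(7,5) = 7 + 336 = 343.
Probability = 343/100947 = 49/14421.

49/14421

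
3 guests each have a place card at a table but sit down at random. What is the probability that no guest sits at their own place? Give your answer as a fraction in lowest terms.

1/3

There are 3! = 6 seatings.
By inclusion-exclusion, seatings with no fixed points: C(3,0)·3! − C(3,1)·2! + C(3,2)·1! − C(3,3)·0! = 2.
Probability = 2/6 = 1/3.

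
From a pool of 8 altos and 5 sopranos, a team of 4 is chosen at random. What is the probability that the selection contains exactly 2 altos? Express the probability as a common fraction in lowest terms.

56/143

The sample space is all 4-subsets of the 13: C(13,4) = 715.
Selections with exactly 2 altos: choose 2 of the 8 altos and 2 of the 5 sopranos, C(8,2)·C(5,2) = 28·10 = 280.
Probability = 280/715 = 56/143.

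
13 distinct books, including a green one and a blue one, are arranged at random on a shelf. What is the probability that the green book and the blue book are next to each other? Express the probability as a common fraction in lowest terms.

2/13

There are 13! = 6227020800 arrangements.
Treat the green book and the blue book as a block: 12! arrangements of the blocks × 2 orders within the block = 2·479001600 = 958003200.
Probability = 958003200/6227020800 = 2/13.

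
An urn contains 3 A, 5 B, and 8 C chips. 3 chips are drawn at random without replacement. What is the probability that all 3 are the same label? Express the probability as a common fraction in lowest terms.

67/560

There are C(16,3) = 560 ways to draw 3 chips.
All same label: C(3,3) + C(5,3) + C(8,3) = 1 + 10 + 56 = 67.
Probability = 67/560.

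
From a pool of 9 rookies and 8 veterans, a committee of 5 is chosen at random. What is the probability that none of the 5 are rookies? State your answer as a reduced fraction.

2/221

There are C(17,5) = 6188 possible selections.
Selections with no rookies (all veterans): C(8,5) = 56.
Probability = 56/6188 = 2/221.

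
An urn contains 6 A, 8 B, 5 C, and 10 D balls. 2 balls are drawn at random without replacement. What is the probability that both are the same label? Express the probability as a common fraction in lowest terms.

There are C(29,2) = 406 ways to draw 2 balls.
All same label: C(6,2) + C(8,2) + C(5,2) + C(10,2) = 15 + 28 + 10 + 45 = 98.
Probability = 98/406 = 7/29.

7/29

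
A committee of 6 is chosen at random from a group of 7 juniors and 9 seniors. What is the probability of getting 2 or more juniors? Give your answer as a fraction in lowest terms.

There are C(16,6) = 8008 ways to choose the 6.
Count the complement (fewer than 2 juniors): C(7,0)·C(9,6) + C(7,1)·C(9,5) = 84 + 882 = 966.
Probability = 1 − 966/8008 = 7042/8008 = 503/572.

503/572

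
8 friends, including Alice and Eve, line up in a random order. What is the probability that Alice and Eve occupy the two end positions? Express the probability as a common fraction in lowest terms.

1/28

There are 8! = 40320 arrangements.
Place Alice and Eve at the ends in 2 ways, arrange the remaining 6 in 6! = 720 ways: 2·720 = 1440.
Probability = 1440/40320 = 1/28.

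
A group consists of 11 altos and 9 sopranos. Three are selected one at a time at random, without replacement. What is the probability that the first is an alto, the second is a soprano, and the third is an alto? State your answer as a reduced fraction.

Multiply the conditional probabilities at each draw: 11/20 · 9/19 · 10/18 = 990/6840 = 11/76.

11/76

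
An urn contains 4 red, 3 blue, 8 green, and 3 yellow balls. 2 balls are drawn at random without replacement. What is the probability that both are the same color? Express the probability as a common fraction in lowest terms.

40/153

There are C(18,2) = 153 ways to draw 2 balls.
All same color: C(4,2) + C(3,2) + C(8,2) + C(3,2) = 6 + 3 + 28 + 3 = 40.
Probability = 40/153.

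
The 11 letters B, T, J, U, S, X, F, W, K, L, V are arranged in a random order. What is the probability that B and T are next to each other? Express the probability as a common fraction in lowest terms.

2/11

There are 11! = 39916800 arrangements.
Treat B and T as a block: 10! arrangements of the blocks × 2 orders within the block = 2·3628800 = 7257600.
Probability = 7257600/39916800 = 2/11.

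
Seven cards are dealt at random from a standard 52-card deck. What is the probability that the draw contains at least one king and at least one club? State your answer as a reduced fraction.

There are C(52,7) = 133784560 possible draws.
By inclusion-exclusion on the complements, draws missing all kings or all clubs: C(48,7) + C(39,7) − C(36,7) = 73629072 + 15380937 − 8347680 = 80662329.
So draws with at least one of each: 133784560 − 80662329 = 53122231, probability 53122231/133784560.

53122231/133784560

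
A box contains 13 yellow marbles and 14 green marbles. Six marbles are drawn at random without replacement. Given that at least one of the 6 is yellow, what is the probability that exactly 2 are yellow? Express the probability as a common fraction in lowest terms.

Work in counts. Selections with at least one yellow: C(27,6) − C(14,6) = 296010 − 3003 = 293007.
Of those, selections where exactly 2 are yellow: C(13,2)·C(14,4) = 78·1001 = 78078.
Conditional probability = 78078/293007 = 182/683.

182/683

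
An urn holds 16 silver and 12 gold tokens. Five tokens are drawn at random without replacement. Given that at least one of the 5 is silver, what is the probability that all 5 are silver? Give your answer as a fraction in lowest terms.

Work in counts. Selections with at least one silver: C(28,5) − C(12,5) = 98280 − 792 = 97488.
Of those, selections where all 5 are silver: C(16,5) = 4368.
Conditional probability = 4368/97488 = 91/2031.

91/2031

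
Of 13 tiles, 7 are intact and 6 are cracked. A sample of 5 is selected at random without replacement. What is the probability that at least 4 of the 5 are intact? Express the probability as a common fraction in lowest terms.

7/39

Total selections: C(13,5) = 1287.
Favorable selections (at least 4 intact): C(7,4)·C(6,1) + C(7,5)·C(6,0) = 210 + 21 = 231.
Probability = 231/1287 = 7/39.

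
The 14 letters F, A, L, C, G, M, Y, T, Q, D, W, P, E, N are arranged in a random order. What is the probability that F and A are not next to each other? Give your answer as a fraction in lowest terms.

6/7

There are 14! = 87178291200 arrangements.
Arrangements with F and A adjacent: 2·13! = 12454041600.
So not adjacent: 87178291200 − 12454041600 = 74724249600, probability 74724249600/87178291200 = 6/7.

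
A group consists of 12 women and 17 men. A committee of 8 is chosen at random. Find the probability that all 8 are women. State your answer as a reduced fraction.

1/8671

There are C(29,8) = 4292145 possible selections.
Selections with all women: C(12,8) = 495.
Probability = 495/4292145 = 1/8671.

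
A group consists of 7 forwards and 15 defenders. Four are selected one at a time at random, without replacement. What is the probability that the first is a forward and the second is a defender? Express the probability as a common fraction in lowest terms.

Multiply the conditional probabilities at each draw: 7/22 · 15/21 = 105/462 = 5/22.

5/22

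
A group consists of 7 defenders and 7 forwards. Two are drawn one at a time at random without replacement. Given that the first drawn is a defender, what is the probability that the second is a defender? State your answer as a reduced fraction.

After removing one defender, 13 remain: 6 defenders and 7 forwards.
So the probability the next is a defender is 6/13.

6/13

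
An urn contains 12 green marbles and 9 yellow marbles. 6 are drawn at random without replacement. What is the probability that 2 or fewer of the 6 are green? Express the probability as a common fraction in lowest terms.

There are C(21,6) = 54264 ways to choose the 6.
Favorable selections (2 or fewer green): C(12,0)·C(9,6) + C(12,1)·C(9,5) + C(12,2)·C(9,4) = 84 + 1512 + 8316 = 9912.
Probability = 9912/54264 = 59/323.

59/323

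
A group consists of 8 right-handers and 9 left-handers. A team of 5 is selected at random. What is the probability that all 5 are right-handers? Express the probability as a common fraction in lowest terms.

2/221

There are C(17,5) = 6188 possible selections.
Selections with all right-handers: C(8,5) = 56.
Probability = 56/6188 = 2/221.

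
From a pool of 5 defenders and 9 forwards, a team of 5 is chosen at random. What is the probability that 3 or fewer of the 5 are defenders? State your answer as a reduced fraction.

Total selections: C(14,5) = 2002.
Favorable selections (3 or fewer defenders): C(5,0)·C(9,5) + C(5,1)·C(9,4) + C(5,2)·C(9,3) + C(5,3)·C(9,2) = 126 + 630 + 840 + 360 = 1956.
Probability = 1956/2002 = 978/1001.

978/1001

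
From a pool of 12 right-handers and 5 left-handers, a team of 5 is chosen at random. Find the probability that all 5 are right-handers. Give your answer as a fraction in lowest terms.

There are C(17,5) = 6188 possible selections.
Selections with all right-handers: C(12,5) = 792.
Probability = 792/6188 = 198/1547.

198/1547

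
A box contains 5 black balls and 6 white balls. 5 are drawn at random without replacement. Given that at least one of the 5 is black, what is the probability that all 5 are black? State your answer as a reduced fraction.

1/456

Work in counts. Selections with at least one black: C(11,5) − C(6,5) = 462 − 6 = 456.
Of those, selections where all 5 are black: C(5,5) = 1.
Conditional probability = 1/456.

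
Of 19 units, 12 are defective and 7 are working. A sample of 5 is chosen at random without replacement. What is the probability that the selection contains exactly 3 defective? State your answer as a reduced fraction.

Total number of selections: C(19,5) = 11628.
Selections with exactly 3 defective: choose 3 of the 12 defective and 2 of the 7 working, C(12,3)·C(7,2) = 220·21 = 4620.
Probability = 4620/11628 = 385/969.

385/969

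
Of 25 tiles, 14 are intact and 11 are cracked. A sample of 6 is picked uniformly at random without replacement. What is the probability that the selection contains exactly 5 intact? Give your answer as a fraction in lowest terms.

The sample space is all 6-subsets of the 25: C(25,6) = 177100.
Selections with exactly 5 intact: choose 5 of the 14 intact and 1 of the 11 cracked, C(14,5)·C(11,1) = 2002·11 = 22022.
Probability = 22022/177100 = 143/1150.

143/1150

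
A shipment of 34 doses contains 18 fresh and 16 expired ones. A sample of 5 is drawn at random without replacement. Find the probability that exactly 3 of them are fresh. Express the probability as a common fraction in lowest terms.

120/341

Total number of selections: C(34,5) = 278256.
Selections with exactly 3 fresh: choose 3 of the 18 fresh and 2 of the 16 expired, C(18,3)·C(16,2) = 816·120 = 97920.
Probability = 97920/278256 = 120/341.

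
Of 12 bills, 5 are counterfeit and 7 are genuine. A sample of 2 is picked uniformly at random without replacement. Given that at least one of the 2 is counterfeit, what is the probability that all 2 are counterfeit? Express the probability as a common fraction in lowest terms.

2/9

Work in counts. Selections with at least one counterfeit: C(12,2) − C(7,2) = 66 − 21 = 45.
Of those, selections where all 2 are counterfeit: C(5,2) = 10.
Conditional probability = 10/45 = 2/9.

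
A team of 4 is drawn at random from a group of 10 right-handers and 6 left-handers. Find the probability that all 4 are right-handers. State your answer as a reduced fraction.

3/26

There are C(16,4) = 1820 possible selections.
Selections with all right-handers: C(10,4) = 210.
Probability = 210/1820 = 3/26.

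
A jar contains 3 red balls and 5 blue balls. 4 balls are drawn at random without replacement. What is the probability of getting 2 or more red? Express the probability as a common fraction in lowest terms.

Total selections: C(8,4) = 70.
Favorable selections (2 or more red): C(3,2)·C(5,2) + C(3,3)·C(5,1) = 30 + 5 = 35.
Probability = 35/70 = 1/2.

1/2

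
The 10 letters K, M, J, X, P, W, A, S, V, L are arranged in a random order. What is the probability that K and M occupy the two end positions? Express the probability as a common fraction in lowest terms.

There are 10! = 3628800 arrangements.
Place K and M at the ends in 2 ways, arrange the remaining 8 in 8! = 40320 ways: 2·40320 = 80640.
Probability = 80640/3628800 = 1/45.

1/45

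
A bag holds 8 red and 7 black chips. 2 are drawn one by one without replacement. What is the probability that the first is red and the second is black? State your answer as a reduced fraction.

4/15

Multiply the conditional probabilities at each draw: 8/15 · 7/14 = 56/210 = 4/15.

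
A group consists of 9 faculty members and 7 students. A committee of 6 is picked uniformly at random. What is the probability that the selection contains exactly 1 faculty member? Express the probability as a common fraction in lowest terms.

There are C(16,6) = 8008 ways to choose 6 from 16.
Selections with exactly 1 faculty member: choose 1 of the 9 faculty members and 5 of the 7 students, C(9,1)·C(7,5) = 9·21 = 189.
Probability = 189/8008 = 27/1144.

27/1144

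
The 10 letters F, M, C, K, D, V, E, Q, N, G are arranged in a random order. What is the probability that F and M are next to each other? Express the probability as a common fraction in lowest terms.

1/5

There are 10! = 3628800 arrangements.
Treat F and M as a block: 9! arrangements of the blocks × 2 orders within the block = 2·362880 = 725760.
Probability = 725760/3628800 = 1/5.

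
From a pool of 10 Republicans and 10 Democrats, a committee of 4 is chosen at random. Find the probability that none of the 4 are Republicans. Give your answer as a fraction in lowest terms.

14/323

There are C(20,4) = 4845 possible selections.
Selections with no Republicans (all Democrats): C(10,4) = 210.
Probability = 210/4845 = 14/323.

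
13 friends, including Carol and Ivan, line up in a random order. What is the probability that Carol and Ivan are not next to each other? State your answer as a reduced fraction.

11/13

There are 13! = 6227020800 arrangements.
Arrangements with Carol and Ivan adjacent: 2·12! = 958003200.
So not adjacent: 6227020800 − 958003200 = 5269017600, probability 5269017600/6227020800 = 11/13.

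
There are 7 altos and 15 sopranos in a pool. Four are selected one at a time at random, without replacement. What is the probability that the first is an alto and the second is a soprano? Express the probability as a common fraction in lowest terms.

5/22

Multiply the conditional probabilities at each draw: 7/22 · 15/21 = 105/462 = 5/22.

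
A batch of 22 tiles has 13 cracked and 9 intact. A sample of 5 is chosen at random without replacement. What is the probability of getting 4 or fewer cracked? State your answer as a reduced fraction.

Total selections: C(22,5) = 26334.
Favorable selections (4 or fewer cracked): C(13,0)·C(9,5) + C(13,1)·C(9,4) + C(13,2)·C(9,3) + C(13,3)·C(9,2) + C(13,4)·C(9,1) = 126 + 1638 + 6552 + 10296 + 6435 = 25047.
Probability = 25047/26334 = 253/266.

253/266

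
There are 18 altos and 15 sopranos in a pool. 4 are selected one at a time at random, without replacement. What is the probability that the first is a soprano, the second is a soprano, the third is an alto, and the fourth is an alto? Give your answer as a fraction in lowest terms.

Multiply the conditional probabilities at each draw: 15/33 · 14/32 · 18/31 · 17/30 = 64260/982080 = 357/5456.

357/5456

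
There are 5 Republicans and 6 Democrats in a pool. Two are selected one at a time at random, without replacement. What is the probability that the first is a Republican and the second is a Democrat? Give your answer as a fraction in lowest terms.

3/11

Multiply the conditional probabilities at each draw: 5/11 · 6/10 = 30/110 = 3/11.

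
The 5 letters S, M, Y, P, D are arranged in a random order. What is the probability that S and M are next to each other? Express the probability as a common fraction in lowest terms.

There are 5! = 120 arrangements.
Treat S and M as a block: 4! arrangements of the blocks × 2 orders within the block = 2·24 = 48.
Probability = 48/120 = 2/5.

2/5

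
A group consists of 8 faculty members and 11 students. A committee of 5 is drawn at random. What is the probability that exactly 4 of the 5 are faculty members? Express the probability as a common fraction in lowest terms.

385/5814

The sample space is all 5-subsets of the 19: C(19,5) = 11628.
Selections with exactly 4 faculty members: choose 4 of the 8 faculty members and 1 of the 11 students, C(8,4)·C(11,1) = 70·11 = 770.
Probability = 770/11628 = 385/5814.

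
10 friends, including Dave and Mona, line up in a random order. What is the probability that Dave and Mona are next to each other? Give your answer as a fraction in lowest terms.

There are 10! = 3628800 arrangements.
Treat Dave and Mona as a block: 9! arrangements of the blocks × 2 orders within the block = 2·362880 = 725760.
Probability = 725760/3628800 = 1/5.

1/5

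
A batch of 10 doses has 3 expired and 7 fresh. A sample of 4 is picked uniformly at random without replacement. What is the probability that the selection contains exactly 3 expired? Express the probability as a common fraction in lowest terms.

There are C(10,4) = 210 ways to choose 4 from 10.
Selections with exactly 3 expired: choose 3 of the 3 expired and 1 of the 7 fresh, C(3,3)·C(7,1) = 1·7 = 7.
Probability = 7/210 = 1/30.

1/30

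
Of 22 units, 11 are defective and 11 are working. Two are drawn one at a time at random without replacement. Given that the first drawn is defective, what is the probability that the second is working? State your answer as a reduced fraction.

After removing one defective, 21 remain: 10 defective and 11 working.
So the probability the next is working is 11/21.

11/21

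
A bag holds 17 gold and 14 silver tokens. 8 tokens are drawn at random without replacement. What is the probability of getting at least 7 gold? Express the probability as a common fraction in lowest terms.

22814/606825

Total selections: C(31,8) = 7888725.
Favorable selections (at least 7 gold): C(17,7)·C(14,1) + C(17,8)·C(14,0) = 272272 + 24310 = 296582.
Probability = 296582/7888725 = 22814/606825.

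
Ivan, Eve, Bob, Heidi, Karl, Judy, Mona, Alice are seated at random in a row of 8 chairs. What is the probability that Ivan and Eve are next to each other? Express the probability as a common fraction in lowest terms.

1/4

There are 8! = 40320 arrangements.
Treat Ivan and Eve as a block: 7! arrangements of the blocks × 2 orders within the block = 2·5040 = 10080.
Probability = 10080/40320 = 1/4.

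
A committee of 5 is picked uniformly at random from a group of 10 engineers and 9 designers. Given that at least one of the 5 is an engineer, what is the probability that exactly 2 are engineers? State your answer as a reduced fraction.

70/213

Work in counts. Selections with at least one engineer: C(19,5) − C(9,5) = 11628 − 126 = 11502.
Of those, selections where exactly 2 are engineers: C(10,2)·C(9,3) = 45·84 = 3780.
Conditional probability = 3780/11502 = 70/213.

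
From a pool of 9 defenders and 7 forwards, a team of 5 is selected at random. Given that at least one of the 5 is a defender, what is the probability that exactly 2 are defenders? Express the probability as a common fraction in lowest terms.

20/69

Work in counts. Selections with at least one defender: C(16,5) − C(7,5) = 4368 − 21 = 4347.
Of those, selections where exactly 2 are defenders: C(9,2)·C(7,3) = 36·35 = 1260.
Conditional probability = 1260/4347 = 20/69.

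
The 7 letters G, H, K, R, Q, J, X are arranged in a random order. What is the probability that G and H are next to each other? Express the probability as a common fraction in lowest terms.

2/7

There are 7! = 5040 arrangements.
Treat G and H as a block: 6! arrangements of the blocks × 2 orders within the block = 2·720 = 1440.
Probability = 1440/5040 = 2/7.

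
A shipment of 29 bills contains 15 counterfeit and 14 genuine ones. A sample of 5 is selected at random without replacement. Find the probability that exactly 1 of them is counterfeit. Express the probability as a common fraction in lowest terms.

11/87

There are C(29,5) = 118755 ways to choose 5 from 29.
Selections with exactly 1 counterfeit: choose 1 of the 15 counterfeit and 4 of the 14 genuine, C(15,1)·C(14,4) = 15·1001 = 15015.
Probability = 15015/118755 = 11/87.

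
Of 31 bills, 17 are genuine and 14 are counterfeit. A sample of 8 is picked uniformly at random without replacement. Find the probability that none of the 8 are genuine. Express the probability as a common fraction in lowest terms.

There are C(31,8) = 7888725 possible selections.
Selections with no genuine (all counterfeit): C(14,8) = 3003.
Probability = 3003/7888725 = 77/202275.

77/202275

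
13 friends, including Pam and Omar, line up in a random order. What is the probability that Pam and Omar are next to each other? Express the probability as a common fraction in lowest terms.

2/13

There are 13! = 6227020800 arrangements.
Treat Pam and Omar as a block: 12! arrangements of the blocks × 2 orders within the block = 2·479001600 = 958003200.
Probability = 958003200/6227020800 = 2/13.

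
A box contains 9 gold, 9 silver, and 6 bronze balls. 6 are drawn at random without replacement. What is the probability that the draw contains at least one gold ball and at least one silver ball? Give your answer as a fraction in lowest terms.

There are C(24,6) = 134596 possible draws.
By inclusion-exclusion on the complements, draws missing all gold or all silver: C(15,6) + C(15,6) − C(6,6) = 5005 + 5005 − 1 = 10009.
So draws with at least one of each: 134596 − 10009 = 124587, probability 124587/134596.

124587/134596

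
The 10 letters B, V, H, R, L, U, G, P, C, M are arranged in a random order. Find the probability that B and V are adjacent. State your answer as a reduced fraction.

1/5

There are 10! = 3628800 arrangements.
Treat B and V as a block: 9! arrangements of the blocks × 2 orders within the block = 2·362880 = 725760.
Probability = 725760/3628800 = 1/5.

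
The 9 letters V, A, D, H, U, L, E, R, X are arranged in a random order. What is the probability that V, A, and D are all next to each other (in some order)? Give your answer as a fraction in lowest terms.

There are 9! = 362880 arrangements.
Treat the three as one block: 7! placements × 3! orders within the block = 5040·6 = 30240.
Probability = 30240/362880 = 1/12.

1/12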